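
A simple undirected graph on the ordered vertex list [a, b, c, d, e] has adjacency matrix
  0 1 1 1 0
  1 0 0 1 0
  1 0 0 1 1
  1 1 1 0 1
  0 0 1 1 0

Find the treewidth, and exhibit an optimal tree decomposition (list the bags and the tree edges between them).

Treewidth 2.
One optimal decomposition is:
Bags: B1 = {a, c, d}  B2 = {a, b, d}  B3 = {c, d, e}
Tree: B1–B2, B1–B3

Every bag has size at most 3, so the width is 3 − 1 = 2 and tw(G) ≤ 2. For the lower bound, the 3 vertices {c, d, e} are pairwise adjacent, and any tree decomposition puts a clique entirely inside one bag — forcing width ≥ 2. Therefore the treewidth is 2.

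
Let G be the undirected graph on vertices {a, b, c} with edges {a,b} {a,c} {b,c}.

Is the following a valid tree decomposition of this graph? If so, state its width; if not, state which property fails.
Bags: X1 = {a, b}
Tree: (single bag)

A tree decomposition must satisfy three properties: every vertex lies in some bag; for every edge, both endpoints lie together in some bag; and for every vertex, the bags containing it form a connected subtree. Here vertex c appears in no bag, so the decomposition is invalid.

No — vertex c appears in no bag.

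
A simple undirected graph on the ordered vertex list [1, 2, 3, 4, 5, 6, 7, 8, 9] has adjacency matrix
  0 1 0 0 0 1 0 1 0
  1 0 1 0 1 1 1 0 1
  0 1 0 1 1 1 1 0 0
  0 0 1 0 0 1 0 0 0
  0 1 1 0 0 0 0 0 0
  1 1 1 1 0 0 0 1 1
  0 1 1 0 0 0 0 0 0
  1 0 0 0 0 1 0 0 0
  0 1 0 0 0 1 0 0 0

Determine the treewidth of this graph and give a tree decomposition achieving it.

The largest bag has 3 vertices, giving width 2; this decomposition certifies tw(G) ≤ 2. On the other hand G contains the 3-clique {1, 6, 8}. A clique must lie in a single bag of any decomposition, so no decomposition can have width below 2. Hence tw(G) = 2 exactly.

Treewidth 2.
Bags: B1 = {2, 3, 6}  B2 = {2, 3, 7}  B3 = {3, 4, 6}  B4 = {1, 2, 6}  B5 = {1, 6, 8}  B6 = {2, 6, 9}  B7 = {2, 3, 5}
Tree: B1–B2, B1–B3, B1–B4, B4–B5, B4–B6, B2–B7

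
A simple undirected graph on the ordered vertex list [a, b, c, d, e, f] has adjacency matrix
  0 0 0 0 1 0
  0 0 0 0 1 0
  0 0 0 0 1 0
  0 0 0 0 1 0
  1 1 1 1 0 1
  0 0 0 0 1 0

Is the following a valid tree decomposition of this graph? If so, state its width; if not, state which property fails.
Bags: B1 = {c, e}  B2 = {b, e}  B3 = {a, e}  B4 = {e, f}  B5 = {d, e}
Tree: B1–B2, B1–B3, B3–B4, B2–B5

Yes; width 1.

Vertex coverage: the bags together contain {a, b, c, d, e, f}, the full vertex set. Edge coverage: each edge of G has both endpoints in at least one bag. Running intersection: for every vertex, the bags containing it form a connected subtree. All three properties hold, so this is a valid tree decomposition of width max|bag| − 1 = 1, and hence tw(G) ≤ 1.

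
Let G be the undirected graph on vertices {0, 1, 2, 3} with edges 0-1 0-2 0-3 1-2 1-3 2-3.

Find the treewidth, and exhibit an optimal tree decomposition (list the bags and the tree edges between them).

Treewidth 3.
One such decomposition:
Bags: B1 = {0, 1, 2, 3}
Tree: (single bag)

A single bag containing all 4 vertices is trivially a valid decomposition of width 3. For the lower bound, the 4 vertices {0, 1, 2, 3} are pairwise adjacent, and any tree decomposition puts a clique entirely inside one bag — forcing width ≥ 3. The upper and lower bounds meet at 3, so that is the treewidth.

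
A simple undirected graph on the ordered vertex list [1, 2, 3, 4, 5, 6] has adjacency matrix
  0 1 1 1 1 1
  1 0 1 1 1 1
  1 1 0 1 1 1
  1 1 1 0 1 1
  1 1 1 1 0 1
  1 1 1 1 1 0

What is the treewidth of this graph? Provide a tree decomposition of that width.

A single bag containing all 6 vertices is trivially a valid decomposition of width 5. Conversely, {1, 2, 3, 4, 5, 6} is a clique of size 6, and the vertices of any clique must share a bag in every tree decomposition; so some bag has ≥ 6 vertices and tw(G) ≥ 5. Combining the bounds, tw(G) = 5.

Treewidth 5.
Bags: B1 = {1, 2, 3, 4, 5, 6}
Tree: (single bag)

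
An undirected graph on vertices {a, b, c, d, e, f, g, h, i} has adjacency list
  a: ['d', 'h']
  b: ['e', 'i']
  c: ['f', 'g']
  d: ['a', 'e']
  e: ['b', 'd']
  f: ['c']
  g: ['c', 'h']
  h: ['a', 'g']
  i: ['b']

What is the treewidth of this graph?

A width-1 tree decomposition is:
Bags: B1 = {c, f}  B2 = {c, g}  B3 = {g, h}  B4 = {a, h}  B5 = {a, d}  B6 = {d, e}  B7 = {b, e}  B8 = {b, i}
Tree: B1–B2, B2–B3, B3–B4, B4–B5, B5–B6, B6–B7, B7–B8
Each bag holds 2 vertices, so the decomposition has width 1, which upper-bounds the treewidth. G has an edge, so its treewidth is at least 1. The upper and lower bounds meet at 1, so that is the treewidth.

1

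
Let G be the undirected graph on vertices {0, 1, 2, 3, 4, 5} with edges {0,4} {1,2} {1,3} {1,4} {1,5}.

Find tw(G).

1

A width-1 tree decomposition is:
Bags: B1 = {1, 5}  B2 = {1, 2}  B3 = {1, 4}  B4 = {0, 4}  B5 = {1, 3}
Tree: B1–B2, B1–B3, B3–B4, B2–B5
The largest bag has 2 vertices, giving width 1; this decomposition certifies tw(G) ≤ 1. Since G has at least one edge (e.g. 5–1), it is not an edgeless graph, so tw(G) ≥ 1. Therefore the treewidth is 1.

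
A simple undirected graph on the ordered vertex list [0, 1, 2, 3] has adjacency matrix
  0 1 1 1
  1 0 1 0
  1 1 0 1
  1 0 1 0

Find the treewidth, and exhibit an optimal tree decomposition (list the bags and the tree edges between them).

Treewidth 2.
Bags: B1 = {0, 2, 3}  B2 = {0, 1, 2}
Tree: B1–B2

Every bag has size at most 3, so the width is 3 − 1 = 2 and tw(G) ≤ 2. On the other hand G contains the 3-clique {0, 1, 2}. A clique must lie in a single bag of any decomposition, so no decomposition can have width below 2. Therefore the treewidth is 2.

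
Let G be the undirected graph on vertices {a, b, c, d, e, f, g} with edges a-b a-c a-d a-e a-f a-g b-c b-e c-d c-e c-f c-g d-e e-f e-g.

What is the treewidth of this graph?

3

A width-3 tree decomposition is:
Bags: B1 = {a, c, e, g}  B2 = {a, c, d, e}  B3 = {a, b, c, e}  B4 = {a, c, e, f}
Tree: B1–B2, B1–B3, B1–B4
Every bag has size at most 4, so the width is 4 − 1 = 3 and tw(G) ≤ 3. On the other hand G contains the 4-clique {a, c, d, e}. A clique must lie in a single bag of any decomposition, so no decomposition can have width below 3. Hence tw(G) = 3 exactly.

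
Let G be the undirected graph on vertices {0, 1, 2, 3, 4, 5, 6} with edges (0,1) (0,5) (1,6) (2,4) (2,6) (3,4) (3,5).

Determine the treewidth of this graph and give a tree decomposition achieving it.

Treewidth 2.
Bags: B1 = {0, 1, 6}  B2 = {0, 5, 6}  B3 = {3, 5, 6}  B4 = {3, 4, 6}  B5 = {2, 4, 6}
Tree: B1–B2, B2–B3, B3–B4, B4–B5

The largest bag has 3 vertices, giving width 2; this decomposition certifies tw(G) ≤ 2. For the lower bound, G contains the cycle 6–1–0–5–3–4–2–6, so G is not a forest; only forests have treewidth ≤ 1, hence tw(G) ≥ 2. Hence tw(G) = 2 exactly.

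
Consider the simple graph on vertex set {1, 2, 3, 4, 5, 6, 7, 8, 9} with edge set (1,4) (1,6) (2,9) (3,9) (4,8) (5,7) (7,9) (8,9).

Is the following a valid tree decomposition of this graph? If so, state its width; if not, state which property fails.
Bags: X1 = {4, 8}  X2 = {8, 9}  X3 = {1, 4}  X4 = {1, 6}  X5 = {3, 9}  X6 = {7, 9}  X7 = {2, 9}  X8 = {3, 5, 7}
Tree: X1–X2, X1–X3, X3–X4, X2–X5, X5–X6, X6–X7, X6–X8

A tree decomposition must satisfy three properties: every vertex lies in some bag; for every edge, both endpoints lie together in some bag; and for every vertex, the bags containing it form a connected subtree. Here bags containing vertex 3 are not connected in the tree, so the decomposition is invalid.

No — bags containing vertex 3 are not connected in the tree.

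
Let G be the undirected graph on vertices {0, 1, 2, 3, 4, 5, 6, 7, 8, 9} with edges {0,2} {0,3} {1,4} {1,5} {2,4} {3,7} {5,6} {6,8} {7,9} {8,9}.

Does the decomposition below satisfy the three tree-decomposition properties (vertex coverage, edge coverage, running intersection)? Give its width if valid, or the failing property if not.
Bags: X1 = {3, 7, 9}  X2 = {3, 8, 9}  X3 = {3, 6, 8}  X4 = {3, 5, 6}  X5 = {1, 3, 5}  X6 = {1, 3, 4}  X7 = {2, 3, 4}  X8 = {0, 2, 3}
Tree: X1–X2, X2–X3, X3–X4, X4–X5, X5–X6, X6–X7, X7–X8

Yes; width 2.

Vertex coverage: the bags together contain {0, 1, 2, 3, 4, 5, 6, 7, 8, 9}, the full vertex set. Edge coverage: each edge of G has both endpoints in at least one bag. Running intersection: for every vertex, the bags containing it form a connected subtree. All three properties hold, so this is a valid tree decomposition of width max|bag| − 1 = 2, and hence tw(G) ≤ 2.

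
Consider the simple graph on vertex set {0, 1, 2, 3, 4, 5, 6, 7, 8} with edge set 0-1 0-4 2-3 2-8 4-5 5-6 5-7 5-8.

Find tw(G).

1

A width-1 tree decomposition is:
Bags: B1 = {4, 5}  B2 = {5, 7}  B3 = {0, 4}  B4 = {0, 1}  B5 = {5, 8}  B6 = {2, 8}  B7 = {2, 3}  B8 = {5, 6}
Tree: B1–B2, B1–B3, B3–B4, B2–B5, B5–B6, B6–B7, B2–B8
Every bag has size at most 2, so the width is 2 − 1 = 1 and tw(G) ≤ 1. G has an edge, so its treewidth is at least 1. Hence tw(G) = 1 exactly.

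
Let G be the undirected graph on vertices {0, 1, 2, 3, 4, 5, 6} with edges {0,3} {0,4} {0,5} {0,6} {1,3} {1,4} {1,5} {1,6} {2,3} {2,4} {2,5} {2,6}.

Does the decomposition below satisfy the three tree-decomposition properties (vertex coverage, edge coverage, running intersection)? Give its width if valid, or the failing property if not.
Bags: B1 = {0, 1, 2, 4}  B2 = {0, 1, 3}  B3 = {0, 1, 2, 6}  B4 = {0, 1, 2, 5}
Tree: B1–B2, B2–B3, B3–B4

No — edge (2,3) lies in no bag.

A tree decomposition must satisfy three properties: every vertex lies in some bag; for every edge, both endpoints lie together in some bag; and for every vertex, the bags containing it form a connected subtree. Here edge (2,3) lies in no bag, so the decomposition is invalid.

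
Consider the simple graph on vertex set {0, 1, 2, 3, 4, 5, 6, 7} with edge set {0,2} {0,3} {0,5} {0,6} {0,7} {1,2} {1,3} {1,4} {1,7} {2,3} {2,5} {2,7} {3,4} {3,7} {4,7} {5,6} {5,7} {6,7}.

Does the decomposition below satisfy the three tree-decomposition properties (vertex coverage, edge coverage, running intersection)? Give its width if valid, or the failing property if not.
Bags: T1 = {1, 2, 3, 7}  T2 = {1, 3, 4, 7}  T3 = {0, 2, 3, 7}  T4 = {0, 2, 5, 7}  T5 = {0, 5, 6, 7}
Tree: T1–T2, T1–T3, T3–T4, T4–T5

Yes; width 3.

Checking the three conditions: (i) the bags cover all of {0, 1, 2, 3, 4, 5, 6, 7}; (ii) for each edge, some bag contains both endpoints; (iii) the bags containing any fixed vertex form a subtree. All hold, so the decomposition is valid with width 4 − 1 = 3.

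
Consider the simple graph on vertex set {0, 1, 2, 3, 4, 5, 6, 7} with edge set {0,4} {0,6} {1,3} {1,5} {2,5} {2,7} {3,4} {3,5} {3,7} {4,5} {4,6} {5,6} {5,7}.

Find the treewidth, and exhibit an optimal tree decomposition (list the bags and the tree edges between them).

Each bag holds 3 vertices, so the decomposition has width 2, which upper-bounds the treewidth. Conversely, {0, 4, 6} is a clique of size 3, and the vertices of any clique must share a bag in every tree decomposition; so some bag has ≥ 3 vertices and tw(G) ≥ 2. Combining the bounds, tw(G) = 2.

Treewidth 2.
One such decomposition:
Bags: B1 = {1, 3, 5}  B2 = {3, 5, 7}  B3 = {3, 4, 5}  B4 = {4, 5, 6}  B5 = {0, 4, 6}  B6 = {2, 5, 7}
Tree: B1–B2, B2–B3, B3–B4, B4–B5, B2–B6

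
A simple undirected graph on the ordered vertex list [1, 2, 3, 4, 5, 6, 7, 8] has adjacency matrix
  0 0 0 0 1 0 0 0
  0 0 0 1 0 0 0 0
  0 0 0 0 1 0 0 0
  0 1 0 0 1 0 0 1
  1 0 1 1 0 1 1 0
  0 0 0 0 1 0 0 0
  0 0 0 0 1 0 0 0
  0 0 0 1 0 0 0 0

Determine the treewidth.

1

A width-1 tree decomposition is:
Bags: B1 = {4, 5}  B2 = {5, 6}  B3 = {1, 5}  B4 = {5, 7}  B5 = {3, 5}  B6 = {4, 8}  B7 = {2, 4}
Tree: B1–B2, B1–B3, B3–B4, B1–B5, B1–B6, B1–B7
Each bag holds 2 vertices, so the decomposition has width 1, which upper-bounds the treewidth. Any graph with an edge has treewidth ≥ 1, and G has the edge 5–4. Hence tw(G) = 1 exactly.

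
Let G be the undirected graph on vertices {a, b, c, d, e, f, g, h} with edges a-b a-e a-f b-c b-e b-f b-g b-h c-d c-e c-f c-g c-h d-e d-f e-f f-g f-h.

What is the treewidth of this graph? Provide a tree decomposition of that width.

The largest bag has 4 vertices, giving width 3; this decomposition certifies tw(G) ≤ 3. Conversely, {c, d, e, f} is a clique of size 4, and the vertices of any clique must share a bag in every tree decomposition; so some bag has ≥ 4 vertices and tw(G) ≥ 3. The upper and lower bounds meet at 3, so that is the treewidth.

Treewidth 3.
One such decomposition:
Bags: B1 = {b, c, f, g}  B2 = {b, c, e, f}  B3 = {b, c, f, h}  B4 = {c, d, e, f}  B5 = {a, b, e, f}
Tree: B1–B2, B1–B3, B2–B4, B2–B5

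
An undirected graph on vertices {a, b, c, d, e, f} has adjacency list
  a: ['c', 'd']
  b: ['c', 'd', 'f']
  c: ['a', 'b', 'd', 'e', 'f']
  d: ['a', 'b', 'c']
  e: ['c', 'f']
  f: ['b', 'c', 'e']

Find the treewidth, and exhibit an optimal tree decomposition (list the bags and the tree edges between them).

Each bag holds 3 vertices, so the decomposition has width 2, which upper-bounds the treewidth. Conversely, {a, c, d} is a clique of size 3, and the vertices of any clique must share a bag in every tree decomposition; so some bag has ≥ 3 vertices and tw(G) ≥ 2. Combining the bounds, tw(G) = 2.

Treewidth 2.
One optimal decomposition is:
Bags: B1 = {b, c, f}  B2 = {b, c, d}  B3 = {a, c, d}  B4 = {c, e, f}
Tree: B1–B2, B2–B3, B1–B4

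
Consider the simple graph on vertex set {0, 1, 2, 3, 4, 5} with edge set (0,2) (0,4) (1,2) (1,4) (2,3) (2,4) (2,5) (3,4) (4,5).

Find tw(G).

2

A width-2 tree decomposition is:
Bags: B1 = {0, 2, 4}  B2 = {1, 2, 4}  B3 = {2, 3, 4}  B4 = {2, 4, 5}
Tree: B1–B2, B1–B3, B1–B4
The largest bag has 3 vertices, giving width 2; this decomposition certifies tw(G) ≤ 2. For the lower bound, the 3 vertices {0, 2, 4} are pairwise adjacent, and any tree decomposition puts a clique entirely inside one bag — forcing width ≥ 2. Combining the bounds, tw(G) = 2.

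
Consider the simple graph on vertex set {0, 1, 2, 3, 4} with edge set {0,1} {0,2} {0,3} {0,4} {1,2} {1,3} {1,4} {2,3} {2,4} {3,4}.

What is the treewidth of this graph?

A width-4 tree decomposition is:
Bags: B1 = {0, 1, 2, 3, 4}
Tree: (single bag)
A single bag containing all 5 vertices is trivially a valid decomposition of width 4. Conversely, {0, 1, 2, 3, 4} is a clique of size 5, and the vertices of any clique must share a bag in every tree decomposition; so some bag has ≥ 5 vertices and tw(G) ≥ 4. Combining the bounds, tw(G) = 4.

4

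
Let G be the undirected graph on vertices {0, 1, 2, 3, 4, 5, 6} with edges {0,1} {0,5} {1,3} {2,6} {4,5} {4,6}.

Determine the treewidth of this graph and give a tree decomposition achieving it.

Treewidth 1.
One such decomposition:
Bags: B1 = {2, 6}  B2 = {4, 6}  B3 = {4, 5}  B4 = {0, 5}  B5 = {0, 1}  B6 = {1, 3}
Tree: B1–B2, B2–B3, B3–B4, B4–B5, B5–B6

Each bag holds 2 vertices, so the decomposition has width 1, which upper-bounds the treewidth. Any graph with an edge has treewidth ≥ 1, and G has the edge 2–6. Combining the bounds, tw(G) = 1.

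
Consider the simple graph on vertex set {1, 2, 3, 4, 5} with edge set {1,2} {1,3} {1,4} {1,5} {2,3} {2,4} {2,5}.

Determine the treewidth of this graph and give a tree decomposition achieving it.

Every bag has size at most 3, so the width is 3 − 1 = 2 and tw(G) ≤ 2. For the lower bound, the 3 vertices {1, 2, 3} are pairwise adjacent, and any tree decomposition puts a clique entirely inside one bag — forcing width ≥ 2. The upper and lower bounds meet at 2, so that is the treewidth.

Treewidth 2.
One optimal decomposition is:
Bags: B1 = {1, 2, 5}  B2 = {1, 2, 4}  B3 = {1, 2, 3}
Tree: B1–B2, B2–B3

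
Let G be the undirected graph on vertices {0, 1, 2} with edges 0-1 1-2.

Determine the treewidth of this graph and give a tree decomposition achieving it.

Treewidth 1.
One optimal decomposition is:
Bags: B1 = {1, 2}  B2 = {0, 1}
Tree: B1–B2

Every bag has size at most 2, so the width is 2 − 1 = 1 and tw(G) ≤ 1. Since G has at least one edge (e.g. 2–1), it is not an edgeless graph, so tw(G) ≥ 1. Therefore the treewidth is 1.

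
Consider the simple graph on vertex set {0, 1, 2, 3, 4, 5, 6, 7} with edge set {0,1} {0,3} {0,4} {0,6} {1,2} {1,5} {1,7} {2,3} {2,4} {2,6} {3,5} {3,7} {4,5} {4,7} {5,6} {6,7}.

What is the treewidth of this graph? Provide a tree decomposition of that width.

The largest bag has 5 vertices, giving width 4; this decomposition certifies tw(G) ≤ 4. For the lower bound: the 5 vertex sets {3,7}, {1,2}, {0,4}, {6}, {5} are disjoint, each induces a connected subgraph, and every pair is joined by at least one edge of G. Contracting each set to a single vertex therefore yields K_{5} as a minor, and since treewidth is minor-monotone, tw(G) ≥ tw(K_{5}) = 4. Therefore the treewidth is 4.

Treewidth 4.
One such decomposition:
Bags: B1 = {1, 3, 4, 6, 7}  B2 = {1, 2, 3, 4, 6}  B3 = {0, 1, 3, 4, 6}  B4 = {1, 3, 4, 5, 6}
Tree: B1–B2, B2–B3, B3–B4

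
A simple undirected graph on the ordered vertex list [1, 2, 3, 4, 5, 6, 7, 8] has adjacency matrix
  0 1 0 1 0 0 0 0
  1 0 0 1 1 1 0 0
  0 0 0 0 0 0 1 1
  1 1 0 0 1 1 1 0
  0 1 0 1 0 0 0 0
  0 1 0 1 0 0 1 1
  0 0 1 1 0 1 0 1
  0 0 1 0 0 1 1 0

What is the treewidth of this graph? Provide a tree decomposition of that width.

The largest bag has 3 vertices, giving width 2; this decomposition certifies tw(G) ≤ 2. Conversely, {3, 7, 8} is a clique of size 3, and the vertices of any clique must share a bag in every tree decomposition; so some bag has ≥ 3 vertices and tw(G) ≥ 2. The upper and lower bounds meet at 2, so that is the treewidth.

Treewidth 2.
One such decomposition:
Bags: B1 = {1, 2, 4}  B2 = {2, 4, 5}  B3 = {2, 4, 6}  B4 = {4, 6, 7}  B5 = {6, 7, 8}  B6 = {3, 7, 8}
Tree: B1–B2, B2–B3, B3–B4, B4–B5, B5–B6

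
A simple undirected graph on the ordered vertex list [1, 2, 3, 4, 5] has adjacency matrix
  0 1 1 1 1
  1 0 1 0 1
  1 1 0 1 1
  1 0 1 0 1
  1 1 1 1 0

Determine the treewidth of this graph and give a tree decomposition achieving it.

Each bag holds 4 vertices, so the decomposition has width 3, which upper-bounds the treewidth. For the lower bound, the 4 vertices {1, 2, 3, 5} are pairwise adjacent, and any tree decomposition puts a clique entirely inside one bag — forcing width ≥ 3. Therefore the treewidth is 3.

Treewidth 3.
One optimal decomposition is:
Bags: B1 = {1, 2, 3, 5}  B2 = {1, 3, 4, 5}
Tree: B1–B2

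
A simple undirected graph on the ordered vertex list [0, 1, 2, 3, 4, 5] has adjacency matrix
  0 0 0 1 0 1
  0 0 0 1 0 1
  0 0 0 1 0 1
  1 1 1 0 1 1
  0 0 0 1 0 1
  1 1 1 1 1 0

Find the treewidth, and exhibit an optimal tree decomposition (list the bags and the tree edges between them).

Each bag holds 3 vertices, so the decomposition has width 2, which upper-bounds the treewidth. Conversely, {0, 3, 5} is a clique of size 3, and the vertices of any clique must share a bag in every tree decomposition; so some bag has ≥ 3 vertices and tw(G) ≥ 2. Therefore the treewidth is 2.

Treewidth 2.
Bags: B1 = {3, 4, 5}  B2 = {0, 3, 5}  B3 = {1, 3, 5}  B4 = {2, 3, 5}
Tree: B1–B2, B2–B3, B1–B4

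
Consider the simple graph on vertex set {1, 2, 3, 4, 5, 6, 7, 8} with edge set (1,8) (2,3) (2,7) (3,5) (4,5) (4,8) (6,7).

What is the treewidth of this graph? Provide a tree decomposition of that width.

Each bag holds 2 vertices, so the decomposition has width 1, which upper-bounds the treewidth. Since G has at least one edge (e.g. 1–8), it is not an edgeless graph, so tw(G) ≥ 1. Combining the bounds, tw(G) = 1.

Treewidth 1.
One such decomposition:
Bags: B1 = {1, 8}  B2 = {4, 8}  B3 = {4, 5}  B4 = {3, 5}  B5 = {2, 3}  B6 = {2, 7}  B7 = {6, 7}
Tree: B1–B2, B2–B3, B3–B4, B4–B5, B5–B6, B6–B7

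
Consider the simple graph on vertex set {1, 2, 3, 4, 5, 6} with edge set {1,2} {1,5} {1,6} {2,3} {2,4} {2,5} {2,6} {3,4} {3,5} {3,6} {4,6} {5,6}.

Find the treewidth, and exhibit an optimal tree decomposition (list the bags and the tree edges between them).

The largest bag has 4 vertices, giving width 3; this decomposition certifies tw(G) ≤ 3. Conversely, {1, 2, 5, 6} is a clique of size 4, and the vertices of any clique must share a bag in every tree decomposition; so some bag has ≥ 4 vertices and tw(G) ≥ 3. Therefore the treewidth is 3.

Treewidth 3.
Bags: B1 = {1, 2, 5, 6}  B2 = {2, 3, 5, 6}  B3 = {2, 3, 4, 6}
Tree: B1–B2, B2–B3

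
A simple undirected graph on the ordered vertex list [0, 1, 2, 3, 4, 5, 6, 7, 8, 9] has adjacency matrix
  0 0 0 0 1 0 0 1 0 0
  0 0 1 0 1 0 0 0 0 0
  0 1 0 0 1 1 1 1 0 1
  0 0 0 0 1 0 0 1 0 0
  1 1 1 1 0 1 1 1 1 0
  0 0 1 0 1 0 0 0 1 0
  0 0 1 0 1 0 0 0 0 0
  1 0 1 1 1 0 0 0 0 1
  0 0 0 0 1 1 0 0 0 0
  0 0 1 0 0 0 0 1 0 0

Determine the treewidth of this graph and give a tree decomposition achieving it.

Each bag holds 3 vertices, so the decomposition has width 2, which upper-bounds the treewidth. On the other hand G contains the 3-clique {2, 7, 9}. A clique must lie in a single bag of any decomposition, so no decomposition can have width below 2. Therefore the treewidth is 2.

Treewidth 2.
One such decomposition:
Bags: B1 = {2, 4, 7}  B2 = {0, 4, 7}  B3 = {1, 2, 4}  B4 = {2, 4, 5}  B5 = {2, 4, 6}  B6 = {4, 5, 8}  B7 = {2, 7, 9}  B8 = {3, 4, 7}
Tree: B1–B2, B1–B3, B3–B4, B1–B5, B4–B6, B1–B7, B2–B8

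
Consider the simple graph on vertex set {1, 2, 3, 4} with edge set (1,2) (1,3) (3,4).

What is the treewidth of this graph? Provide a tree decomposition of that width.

Treewidth 1.
One such decomposition:
Bags: B1 = {1, 2}  B2 = {1, 3}  B3 = {3, 4}
Tree: B1–B2, B2–B3

The largest bag has 2 vertices, giving width 1; this decomposition certifies tw(G) ≤ 1. G has an edge, so its treewidth is at least 1. Hence tw(G) = 1 exactly.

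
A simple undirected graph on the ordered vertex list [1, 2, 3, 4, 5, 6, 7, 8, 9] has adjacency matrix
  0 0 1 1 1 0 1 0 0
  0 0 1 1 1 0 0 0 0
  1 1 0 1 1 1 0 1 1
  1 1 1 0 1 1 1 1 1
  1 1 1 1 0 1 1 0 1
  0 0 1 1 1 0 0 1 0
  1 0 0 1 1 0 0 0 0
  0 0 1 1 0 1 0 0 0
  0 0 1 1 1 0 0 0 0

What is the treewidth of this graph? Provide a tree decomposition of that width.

Every bag has size at most 4, so the width is 4 − 1 = 3 and tw(G) ≤ 3. On the other hand G contains the 4-clique {3, 4, 6, 8}. A clique must lie in a single bag of any decomposition, so no decomposition can have width below 3. Combining the bounds, tw(G) = 3.

Treewidth 3.
One such decomposition:
Bags: B1 = {1, 3, 4, 5}  B2 = {2, 3, 4, 5}  B3 = {3, 4, 5, 6}  B4 = {3, 4, 6, 8}  B5 = {3, 4, 5, 9}  B6 = {1, 4, 5, 7}
Tree: B1–B2, B1–B3, B3–B4, B2–B5, B1–B6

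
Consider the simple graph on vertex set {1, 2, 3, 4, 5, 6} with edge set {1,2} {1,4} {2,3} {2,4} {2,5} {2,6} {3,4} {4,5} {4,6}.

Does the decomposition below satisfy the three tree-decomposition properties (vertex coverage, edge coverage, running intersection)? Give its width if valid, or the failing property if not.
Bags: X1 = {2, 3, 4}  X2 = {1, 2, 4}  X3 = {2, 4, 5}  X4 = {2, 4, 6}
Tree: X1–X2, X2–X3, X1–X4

Every vertex of G appears in some bag (union = {1, 2, 3, 4, 5, 6}); every edge is covered by a bag; and for each vertex v the set of bags containing v is connected in the bag tree. The decomposition is therefore valid. The largest bag has 3 vertices, so the width is 2.

Yes; width 2.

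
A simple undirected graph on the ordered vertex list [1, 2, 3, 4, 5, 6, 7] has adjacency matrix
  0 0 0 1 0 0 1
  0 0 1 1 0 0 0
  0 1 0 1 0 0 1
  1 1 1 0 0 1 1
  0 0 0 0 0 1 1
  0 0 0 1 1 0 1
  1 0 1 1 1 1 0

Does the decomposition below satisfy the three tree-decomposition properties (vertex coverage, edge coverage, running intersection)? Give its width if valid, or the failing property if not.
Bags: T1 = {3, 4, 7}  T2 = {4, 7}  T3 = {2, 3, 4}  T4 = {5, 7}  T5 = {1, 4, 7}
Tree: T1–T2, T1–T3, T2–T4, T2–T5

No — vertex 6 appears in no bag.

A tree decomposition must satisfy three properties: every vertex lies in some bag; for every edge, both endpoints lie together in some bag; and for every vertex, the bags containing it form a connected subtree. Here vertex 6 appears in no bag, so the decomposition is invalid.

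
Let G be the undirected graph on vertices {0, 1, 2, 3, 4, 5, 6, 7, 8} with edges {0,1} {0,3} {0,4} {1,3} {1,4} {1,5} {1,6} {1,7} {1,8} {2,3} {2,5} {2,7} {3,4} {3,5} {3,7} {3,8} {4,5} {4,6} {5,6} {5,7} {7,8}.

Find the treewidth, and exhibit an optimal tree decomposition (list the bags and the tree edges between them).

Every bag has size at most 4, so the width is 4 − 1 = 3 and tw(G) ≤ 3. On the other hand G contains the 4-clique {1, 3, 7, 8}. A clique must lie in a single bag of any decomposition, so no decomposition can have width below 3. Therefore the treewidth is 3.

Treewidth 3.
One such decomposition:
Bags: B1 = {1, 3, 7, 8}  B2 = {1, 3, 5, 7}  B3 = {1, 3, 4, 5}  B4 = {0, 1, 3, 4}  B5 = {1, 4, 5, 6}  B6 = {2, 3, 5, 7}
Tree: B1–B2, B2–B3, B3–B4, B3–B5, B2–B6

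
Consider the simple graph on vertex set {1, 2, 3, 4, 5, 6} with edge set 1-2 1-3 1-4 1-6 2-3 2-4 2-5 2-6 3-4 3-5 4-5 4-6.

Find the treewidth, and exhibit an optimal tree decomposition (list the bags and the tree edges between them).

Treewidth 3.
One optimal decomposition is:
Bags: B1 = {1, 2, 3, 4}  B2 = {1, 2, 4, 6}  B3 = {2, 3, 4, 5}
Tree: B1–B2, B1–B3

The largest bag has 4 vertices, giving width 3; this decomposition certifies tw(G) ≤ 3. For the lower bound, the 4 vertices {1, 2, 3, 4} are pairwise adjacent, and any tree decomposition puts a clique entirely inside one bag — forcing width ≥ 3. The upper and lower bounds meet at 3, so that is the treewidth.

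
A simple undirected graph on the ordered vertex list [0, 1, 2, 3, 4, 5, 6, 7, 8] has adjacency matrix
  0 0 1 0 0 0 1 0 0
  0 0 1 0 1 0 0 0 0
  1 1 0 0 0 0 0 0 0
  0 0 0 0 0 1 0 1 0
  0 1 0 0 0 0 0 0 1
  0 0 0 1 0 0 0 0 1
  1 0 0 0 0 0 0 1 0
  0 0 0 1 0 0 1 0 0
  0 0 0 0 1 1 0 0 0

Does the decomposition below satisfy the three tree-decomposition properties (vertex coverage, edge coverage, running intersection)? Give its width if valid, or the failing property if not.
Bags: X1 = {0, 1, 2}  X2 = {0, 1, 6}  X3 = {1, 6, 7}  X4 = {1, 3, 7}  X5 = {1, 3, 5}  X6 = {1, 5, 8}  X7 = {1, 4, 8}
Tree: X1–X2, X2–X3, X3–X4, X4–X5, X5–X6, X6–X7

Yes; width 2.

Vertex coverage: the bags together contain {0, 1, 2, 3, 4, 5, 6, 7, 8}, the full vertex set. Edge coverage: each edge of G has both endpoints in at least one bag. Running intersection: for every vertex, the bags containing it form a connected subtree. All three properties hold, so this is a valid tree decomposition of width max|bag| − 1 = 2, and hence tw(G) ≤ 2.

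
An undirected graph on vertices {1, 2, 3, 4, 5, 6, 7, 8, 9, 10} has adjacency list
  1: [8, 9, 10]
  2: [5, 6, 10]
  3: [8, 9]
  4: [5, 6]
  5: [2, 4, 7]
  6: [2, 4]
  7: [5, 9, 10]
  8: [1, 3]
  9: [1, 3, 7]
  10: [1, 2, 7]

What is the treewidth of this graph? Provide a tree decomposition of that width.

Treewidth 2.
One optimal decomposition is:
Bags: B1 = {3, 8, 9}  B2 = {1, 8, 9}  B3 = {1, 7, 9}  B4 = {1, 7, 10}  B5 = {5, 7, 10}  B6 = {2, 5, 10}  B7 = {2, 4, 5}  B8 = {2, 4, 6}
Tree: B1–B2, B2–B3, B3–B4, B4–B5, B5–B6, B6–B7, B7–B8

Every bag has size at most 3, so the width is 3 − 1 = 2 and tw(G) ≤ 2. For the lower bound, G contains the cycle 3–8–1–9–3, so G is not a forest; only forests have treewidth ≤ 1, hence tw(G) ≥ 2. Combining the bounds, tw(G) = 2.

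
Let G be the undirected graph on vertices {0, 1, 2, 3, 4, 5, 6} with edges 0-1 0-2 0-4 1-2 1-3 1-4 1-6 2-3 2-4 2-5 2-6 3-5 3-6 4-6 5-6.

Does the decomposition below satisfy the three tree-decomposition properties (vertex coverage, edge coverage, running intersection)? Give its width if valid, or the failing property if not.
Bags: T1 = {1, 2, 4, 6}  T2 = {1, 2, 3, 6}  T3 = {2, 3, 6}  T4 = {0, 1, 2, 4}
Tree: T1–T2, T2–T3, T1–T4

No — vertex 5 appears in no bag.

A tree decomposition must satisfy three properties: every vertex lies in some bag; for every edge, both endpoints lie together in some bag; and for every vertex, the bags containing it form a connected subtree. Here vertex 5 appears in no bag, so the decomposition is invalid.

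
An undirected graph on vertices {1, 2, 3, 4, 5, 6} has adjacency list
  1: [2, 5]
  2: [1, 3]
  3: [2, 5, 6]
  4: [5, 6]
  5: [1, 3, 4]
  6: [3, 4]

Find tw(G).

2

A width-2 tree decomposition is:
Bags: B1 = {3, 4, 6}  B2 = {3, 4, 5}  B3 = {2, 3, 5}  B4 = {1, 2, 5}
Tree: B1–B2, B2–B3, B3–B4
The largest bag has 3 vertices, giving width 2; this decomposition certifies tw(G) ≤ 2. Since 6–4–5–3–6 is a cycle in G, G is not acyclic. Forests are exactly the graphs of treewidth ≤ 1, so tw(G) ≥ 2. Combining the bounds, tw(G) = 2.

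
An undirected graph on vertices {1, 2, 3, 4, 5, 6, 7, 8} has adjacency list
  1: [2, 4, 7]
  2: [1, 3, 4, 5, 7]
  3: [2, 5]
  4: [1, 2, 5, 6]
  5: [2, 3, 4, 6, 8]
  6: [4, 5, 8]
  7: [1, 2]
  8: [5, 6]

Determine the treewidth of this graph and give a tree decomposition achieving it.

Each bag holds 3 vertices, so the decomposition has width 2, which upper-bounds the treewidth. For the lower bound, the 3 vertices {5, 6, 8} are pairwise adjacent, and any tree decomposition puts a clique entirely inside one bag — forcing width ≥ 2. Hence tw(G) = 2 exactly.

Treewidth 2.
One optimal decomposition is:
Bags: B1 = {5, 6, 8}  B2 = {4, 5, 6}  B3 = {2, 4, 5}  B4 = {1, 2, 4}  B5 = {2, 3, 5}  B6 = {1, 2, 7}
Tree: B1–B2, B2–B3, B3–B4, B3–B5, B4–B6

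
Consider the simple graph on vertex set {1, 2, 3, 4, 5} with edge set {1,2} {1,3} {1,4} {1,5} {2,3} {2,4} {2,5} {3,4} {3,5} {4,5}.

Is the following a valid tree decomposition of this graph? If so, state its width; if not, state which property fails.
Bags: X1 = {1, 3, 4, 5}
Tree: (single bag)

A tree decomposition must satisfy three properties: every vertex lies in some bag; for every edge, both endpoints lie together in some bag; and for every vertex, the bags containing it form a connected subtree. Here vertex 2 appears in no bag, so the decomposition is invalid.

No — vertex 2 appears in no bag.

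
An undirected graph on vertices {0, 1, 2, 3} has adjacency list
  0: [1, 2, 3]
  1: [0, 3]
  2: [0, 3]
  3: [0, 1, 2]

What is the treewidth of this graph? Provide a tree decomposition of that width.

The largest bag has 3 vertices, giving width 2; this decomposition certifies tw(G) ≤ 2. For the lower bound, the 3 vertices {0, 1, 3} are pairwise adjacent, and any tree decomposition puts a clique entirely inside one bag — forcing width ≥ 2. Combining the bounds, tw(G) = 2.

Treewidth 2.
Bags: B1 = {0, 1, 3}  B2 = {0, 2, 3}
Tree: B1–B2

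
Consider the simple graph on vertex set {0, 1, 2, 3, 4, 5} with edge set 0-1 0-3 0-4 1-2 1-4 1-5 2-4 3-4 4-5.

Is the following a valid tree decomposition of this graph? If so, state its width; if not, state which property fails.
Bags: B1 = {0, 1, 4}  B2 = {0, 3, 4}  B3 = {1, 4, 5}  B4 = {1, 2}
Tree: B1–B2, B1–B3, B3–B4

A tree decomposition must satisfy three properties: every vertex lies in some bag; for every edge, both endpoints lie together in some bag; and for every vertex, the bags containing it form a connected subtree. Here edge (4,2) lies in no bag, so the decomposition is invalid.

No — edge (4,2) lies in no bag.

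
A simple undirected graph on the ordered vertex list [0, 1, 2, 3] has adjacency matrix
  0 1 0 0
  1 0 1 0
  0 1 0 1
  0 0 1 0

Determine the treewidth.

1

A width-1 tree decomposition is:
Bags: B1 = {1, 2}  B2 = {0, 1}  B3 = {2, 3}
Tree: B1–B2, B1–B3
The largest bag has 2 vertices, giving width 1; this decomposition certifies tw(G) ≤ 1. Since G has at least one edge (e.g. 1–2), it is not an edgeless graph, so tw(G) ≥ 1. The upper and lower bounds meet at 1, so that is the treewidth.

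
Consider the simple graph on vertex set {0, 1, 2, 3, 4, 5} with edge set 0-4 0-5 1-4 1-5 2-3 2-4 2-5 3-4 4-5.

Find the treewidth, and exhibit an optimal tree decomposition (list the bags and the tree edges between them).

Treewidth 2.
One such decomposition:
Bags: B1 = {1, 4, 5}  B2 = {0, 4, 5}  B3 = {2, 4, 5}  B4 = {2, 3, 4}
Tree: B1–B2, B2–B3, B3–B4

The largest bag has 3 vertices, giving width 2; this decomposition certifies tw(G) ≤ 2. For the lower bound, the 3 vertices {2, 3, 4} are pairwise adjacent, and any tree decomposition puts a clique entirely inside one bag — forcing width ≥ 2. Combining the bounds, tw(G) = 2.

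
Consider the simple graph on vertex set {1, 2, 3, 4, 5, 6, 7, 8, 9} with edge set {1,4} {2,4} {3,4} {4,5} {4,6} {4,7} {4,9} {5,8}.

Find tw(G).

1

A width-1 tree decomposition is:
Bags: B1 = {4, 9}  B2 = {1, 4}  B3 = {4, 5}  B4 = {4, 7}  B5 = {2, 4}  B6 = {3, 4}  B7 = {5, 8}  B8 = {4, 6}
Tree: B1–B2, B1–B3, B1–B4, B3–B5, B3–B6, B3–B7, B5–B8
Each bag holds 2 vertices, so the decomposition has width 1, which upper-bounds the treewidth. Any graph with an edge has treewidth ≥ 1, and G has the edge 4–9. The upper and lower bounds meet at 1, so that is the treewidth.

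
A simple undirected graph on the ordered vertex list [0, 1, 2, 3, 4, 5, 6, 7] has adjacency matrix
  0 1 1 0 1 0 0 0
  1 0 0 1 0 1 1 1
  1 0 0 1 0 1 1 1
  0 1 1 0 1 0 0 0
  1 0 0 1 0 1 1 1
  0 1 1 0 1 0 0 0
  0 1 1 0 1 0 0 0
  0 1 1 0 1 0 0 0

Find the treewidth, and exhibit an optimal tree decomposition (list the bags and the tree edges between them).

Treewidth 3.
One optimal decomposition is:
Bags: B1 = {1, 2, 4, 5}  B2 = {1, 2, 4, 6}  B3 = {0, 1, 2, 4}  B4 = {1, 2, 3, 4}  B5 = {1, 2, 4, 7}
Tree: B1–B2, B2–B3, B3–B4, B4–B5

Each bag holds 4 vertices, so the decomposition has width 3, which upper-bounds the treewidth. For the lower bound: the 4 vertex sets {1,5}, {4,6}, {2}, {0} are disjoint, each induces a connected subgraph, and every pair is joined by at least one edge of G. Contracting each set to a single vertex therefore yields K_{4} as a minor, and since treewidth is minor-monotone, tw(G) ≥ tw(K_{4}) = 3. Hence tw(G) = 3 exactly.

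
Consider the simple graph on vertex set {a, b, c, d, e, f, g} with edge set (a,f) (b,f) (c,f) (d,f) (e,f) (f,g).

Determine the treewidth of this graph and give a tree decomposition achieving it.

Treewidth 1.
One optimal decomposition is:
Bags: B1 = {c, f}  B2 = {d, f}  B3 = {e, f}  B4 = {a, f}  B5 = {f, g}  B6 = {b, f}
Tree: B1–B2, B1–B3, B1–B4, B2–B5, B1–B6

Each bag holds 2 vertices, so the decomposition has width 1, which upper-bounds the treewidth. Since G has at least one edge (e.g. f–c), it is not an edgeless graph, so tw(G) ≥ 1. Combining the bounds, tw(G) = 1.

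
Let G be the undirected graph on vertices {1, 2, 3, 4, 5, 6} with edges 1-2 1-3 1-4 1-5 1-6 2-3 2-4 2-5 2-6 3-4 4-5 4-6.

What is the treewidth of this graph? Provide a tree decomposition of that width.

The largest bag has 4 vertices, giving width 3; this decomposition certifies tw(G) ≤ 3. For the lower bound, the 4 vertices {1, 2, 3, 4} are pairwise adjacent, and any tree decomposition puts a clique entirely inside one bag — forcing width ≥ 3. Combining the bounds, tw(G) = 3.

Treewidth 3.
One optimal decomposition is:
Bags: B1 = {1, 2, 4, 5}  B2 = {1, 2, 3, 4}  B3 = {1, 2, 4, 6}
Tree: B1–B2, B2–B3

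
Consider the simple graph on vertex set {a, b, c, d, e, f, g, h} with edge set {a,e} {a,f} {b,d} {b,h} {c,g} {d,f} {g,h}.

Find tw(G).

1

A width-1 tree decomposition is:
Bags: B1 = {c, g}  B2 = {g, h}  B3 = {b, h}  B4 = {b, d}  B5 = {d, f}  B6 = {a, f}  B7 = {a, e}
Tree: B1–B2, B2–B3, B3–B4, B4–B5, B5–B6, B6–B7
Every bag has size at most 2, so the width is 2 − 1 = 1 and tw(G) ≤ 1. Since G has at least one edge (e.g. c–g), it is not an edgeless graph, so tw(G) ≥ 1. Therefore the treewidth is 1.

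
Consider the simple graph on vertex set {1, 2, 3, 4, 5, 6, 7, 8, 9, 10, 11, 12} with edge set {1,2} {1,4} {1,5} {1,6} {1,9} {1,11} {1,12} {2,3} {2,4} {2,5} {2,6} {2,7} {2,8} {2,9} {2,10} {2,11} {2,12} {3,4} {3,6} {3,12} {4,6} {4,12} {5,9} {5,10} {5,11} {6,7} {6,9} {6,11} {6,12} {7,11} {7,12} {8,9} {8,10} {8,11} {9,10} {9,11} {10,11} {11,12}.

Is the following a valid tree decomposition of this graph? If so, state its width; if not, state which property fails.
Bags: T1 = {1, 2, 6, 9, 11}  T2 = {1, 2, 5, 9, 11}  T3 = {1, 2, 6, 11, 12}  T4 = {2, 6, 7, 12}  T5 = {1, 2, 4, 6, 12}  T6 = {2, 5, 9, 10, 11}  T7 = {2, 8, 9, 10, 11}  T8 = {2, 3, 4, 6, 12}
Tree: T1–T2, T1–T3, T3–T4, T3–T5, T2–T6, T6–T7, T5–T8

No — edge (11,7) lies in no bag.

A tree decomposition must satisfy three properties: every vertex lies in some bag; for every edge, both endpoints lie together in some bag; and for every vertex, the bags containing it form a connected subtree. Here edge (11,7) lies in no bag, so the decomposition is invalid.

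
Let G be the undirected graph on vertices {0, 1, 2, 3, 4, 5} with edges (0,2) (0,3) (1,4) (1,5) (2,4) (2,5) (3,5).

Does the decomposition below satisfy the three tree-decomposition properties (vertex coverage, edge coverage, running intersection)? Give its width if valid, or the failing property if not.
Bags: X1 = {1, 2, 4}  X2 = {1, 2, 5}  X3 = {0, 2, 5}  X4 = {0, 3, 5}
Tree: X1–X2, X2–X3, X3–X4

Yes; width 2.

Every vertex of G appears in some bag (union = {0, 1, 2, 3, 4, 5}); every edge is covered by a bag; and for each vertex v the set of bags containing v is connected in the bag tree. The decomposition is therefore valid. The largest bag has 3 vertices, so the width is 2.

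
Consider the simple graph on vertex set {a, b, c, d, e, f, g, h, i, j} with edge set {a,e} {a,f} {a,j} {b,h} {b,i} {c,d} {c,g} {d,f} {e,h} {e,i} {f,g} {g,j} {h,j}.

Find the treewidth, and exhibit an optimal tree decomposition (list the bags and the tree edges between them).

Treewidth 2.
One optimal decomposition is:
Bags: B1 = {b, h, i}  B2 = {e, h, i}  B3 = {e, h, j}  B4 = {a, e, j}  B5 = {a, g, j}  B6 = {a, f, g}  B7 = {c, f, g}  B8 = {c, d, f}
Tree: B1–B2, B2–B3, B3–B4, B4–B5, B5–B6, B6–B7, B7–B8

Every bag has size at most 3, so the width is 3 − 1 = 2 and tw(G) ≤ 2. For the lower bound, G contains the cycle b–i–e–h–b, so G is not a forest; only forests have treewidth ≤ 1, hence tw(G) ≥ 2. Therefore the treewidth is 2.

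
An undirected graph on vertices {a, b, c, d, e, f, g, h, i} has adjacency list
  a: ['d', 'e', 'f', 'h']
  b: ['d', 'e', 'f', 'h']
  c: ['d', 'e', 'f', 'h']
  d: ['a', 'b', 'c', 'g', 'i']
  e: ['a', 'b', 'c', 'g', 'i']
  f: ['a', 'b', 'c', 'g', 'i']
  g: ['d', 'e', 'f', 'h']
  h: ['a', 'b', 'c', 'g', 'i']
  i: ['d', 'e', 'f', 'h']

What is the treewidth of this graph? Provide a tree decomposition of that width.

Every bag has size at most 5, so the width is 5 − 1 = 4 and tw(G) ≤ 4. For the lower bound: the 5 vertex sets {a,e}, {b,f}, {d,i}, {h}, {g} are disjoint, each induces a connected subgraph, and every pair is joined by at least one edge of G. Contracting each set to a single vertex therefore yields K_{5} as a minor, and since treewidth is minor-monotone, tw(G) ≥ tw(K_{5}) = 4. Combining the bounds, tw(G) = 4.

Treewidth 4.
Bags: B1 = {a, d, e, f, h}  B2 = {b, d, e, f, h}  B3 = {d, e, f, h, i}  B4 = {d, e, f, g, h}  B5 = {c, d, e, f, h}
Tree: B1–B2, B2–B3, B3–B4, B4–B5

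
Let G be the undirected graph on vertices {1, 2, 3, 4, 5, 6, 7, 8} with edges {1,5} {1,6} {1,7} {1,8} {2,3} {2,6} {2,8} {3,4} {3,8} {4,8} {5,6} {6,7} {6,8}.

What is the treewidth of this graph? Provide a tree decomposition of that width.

Treewidth 2.
Bags: B1 = {2, 6, 8}  B2 = {1, 6, 8}  B3 = {1, 6, 7}  B4 = {1, 5, 6}  B5 = {2, 3, 8}  B6 = {3, 4, 8}
Tree: B1–B2, B2–B3, B2–B4, B1–B5, B5–B6

Every bag has size at most 3, so the width is 3 − 1 = 2 and tw(G) ≤ 2. Conversely, {2, 3, 8} is a clique of size 3, and the vertices of any clique must share a bag in every tree decomposition; so some bag has ≥ 3 vertices and tw(G) ≥ 2. Hence tw(G) = 2 exactly.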